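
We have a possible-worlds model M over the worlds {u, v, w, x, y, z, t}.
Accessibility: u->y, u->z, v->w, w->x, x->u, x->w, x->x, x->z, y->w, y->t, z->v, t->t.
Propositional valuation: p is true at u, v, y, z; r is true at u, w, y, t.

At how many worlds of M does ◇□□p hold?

0

Let φ = ◇□□p. Evaluate φ at each world:
  u (successors {y, z}): φ is false.
  v (successors {w}): φ is false.
  w (successors {x}): φ is false.
  x (successors {u, w, x, z}): φ is false.
  y (successors {w, t}): φ is false.
  z (successors {v}): φ is false.
  t (successors {t}): φ is false.
For instance, at u:
  At u: ◇□□p requires □□p at some successor in {y, z}.
    At y: □□p is false.
    At z: □□p is false.
  So ◇□□p is false at u.
Satisfying worlds: none.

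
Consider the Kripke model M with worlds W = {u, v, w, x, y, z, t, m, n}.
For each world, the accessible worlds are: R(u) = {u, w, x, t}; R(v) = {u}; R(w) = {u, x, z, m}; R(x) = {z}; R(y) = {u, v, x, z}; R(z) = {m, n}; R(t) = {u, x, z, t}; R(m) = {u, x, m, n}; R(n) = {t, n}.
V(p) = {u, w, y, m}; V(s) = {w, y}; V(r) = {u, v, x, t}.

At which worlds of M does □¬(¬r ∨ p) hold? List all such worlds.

Let φ = □¬(¬r ∨ p). Evaluate φ at each world:
  u (successors {u, w, x, t}): φ is false.
  v (successors {u}): φ is false.
  w (successors {u, x, z, m}): φ is false.
  x (successors {z}): φ is false.
  y (successors {u, v, x, z}): φ is false.
  z (successors {m, n}): φ is false.
  t (successors {u, x, z, t}): φ is false.
  m (successors {u, x, m, n}): φ is false.
  n (successors {t, n}): φ is false.
For instance, at y:
  At y: □¬(¬r ∨ p) requires ¬(¬r ∨ p) at every successor {u, v, x, z}.
    ¬(¬r ∨ p) fails at u, so □¬(¬r ∨ p) is false at y.
Satisfying worlds: none.

none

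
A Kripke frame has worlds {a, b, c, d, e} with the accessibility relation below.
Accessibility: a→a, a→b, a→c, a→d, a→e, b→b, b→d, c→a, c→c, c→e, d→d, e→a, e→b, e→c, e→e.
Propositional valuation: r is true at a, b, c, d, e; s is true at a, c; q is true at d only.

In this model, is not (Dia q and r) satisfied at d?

Recall that Dia ψ holds at a world iff ψ holds at some accessible world.
At d: Dia q and r is true, so not (Dia q and r) is false.
  At d: Dia q is true, r is true, so Dia q and r is true.
    At d: Dia q requires q at some successor in {d}.
      q holds at d, so Dia q is true at d.

No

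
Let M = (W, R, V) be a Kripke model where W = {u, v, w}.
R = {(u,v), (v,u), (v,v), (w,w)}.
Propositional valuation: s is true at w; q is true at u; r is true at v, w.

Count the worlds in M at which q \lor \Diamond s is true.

2

Let φ = q \lor \Diamond s. Evaluate φ at each world:
  u (successors {v}): φ is true.
  v (successors {u, v}): φ is false.
  w (successors {w}): φ is true.
For instance, at w:
  At w: q is false, \Diamond s is true, so q \lor \Diamond s is true.
    At w: \Diamond s requires s at some successor in {w}.
      s holds at w, so \Diamond s is true at w.
Satisfying worlds: {u, w}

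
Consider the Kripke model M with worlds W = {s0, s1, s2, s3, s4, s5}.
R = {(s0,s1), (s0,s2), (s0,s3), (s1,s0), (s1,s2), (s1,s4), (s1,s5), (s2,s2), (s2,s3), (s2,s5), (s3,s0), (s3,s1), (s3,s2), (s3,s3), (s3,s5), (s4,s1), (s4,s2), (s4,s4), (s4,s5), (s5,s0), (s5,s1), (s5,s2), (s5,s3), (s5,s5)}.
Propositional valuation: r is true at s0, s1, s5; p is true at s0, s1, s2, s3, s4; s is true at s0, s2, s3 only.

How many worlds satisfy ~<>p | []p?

Recall that []ψ holds at a world iff ψ holds at every accessible world, and <>ψ holds iff ψ holds at some accessible world.
Let φ = ~<>p | []p. Evaluate φ at each world:
  s0 (successors {s1, s2, s3}): φ is true.
  s1 (successors {s0, s2, s4, s5}): φ is false.
  s2 (successors {s2, s3, s5}): φ is false.
  s3 (successors {s0, s1, s2, s3, s5}): φ is false.
  s4 (successors {s1, s2, s4, s5}): φ is false.
  s5 (successors {s0, s1, s2, s3, s5}): φ is false.
For instance, at s3:
  At s3: ~<>p is false, []p is false, so ~<>p | []p is false.
    At s3: <>p is true, so ~<>p is false.
      At s3: <>p requires p at some successor in {s0, s1, s2, s3, s5}.
        p holds at s0, so <>p is true at s3.
    At s3: []p requires p at every successor {s0, s1, s2, s3, s5}.
      p fails at s5, so []p is false at s3.
Satisfying worlds: {s0}

1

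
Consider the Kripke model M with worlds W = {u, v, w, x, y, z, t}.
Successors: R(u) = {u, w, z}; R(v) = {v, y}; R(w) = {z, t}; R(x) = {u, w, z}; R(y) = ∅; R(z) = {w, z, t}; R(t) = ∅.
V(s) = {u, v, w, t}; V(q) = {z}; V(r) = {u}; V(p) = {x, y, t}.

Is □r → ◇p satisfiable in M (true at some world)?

Let φ = □r → ◇p. Evaluate φ at each world:
  u (successors {u, w, z}): φ is true.
  v (successors {v, y}): φ is true.
  w (successors {z, t}): φ is true.
  x (successors {u, w, z}): φ is true.
  y (successors ∅): φ is false.
  z (successors {w, z, t}): φ is true.
  t (successors ∅): φ is false.
Detail at u (witness):
  At u: □r is false, ◇p is false, so □r → ◇p is true.
    At u: □r requires r at every successor {u, w, z}.
      r fails at w, so □r is false at u.
    At u: ◇p requires p at some successor in {u, w, z}.
      At u: p is false.
      At w: p is false.
      At z: p is false.
    So ◇p is false at u.

Yes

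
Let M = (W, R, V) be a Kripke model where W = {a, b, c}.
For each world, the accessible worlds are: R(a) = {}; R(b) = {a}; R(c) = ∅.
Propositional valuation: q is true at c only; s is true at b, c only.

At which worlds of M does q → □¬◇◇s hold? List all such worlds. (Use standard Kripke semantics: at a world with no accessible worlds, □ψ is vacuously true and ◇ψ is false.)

a, b, c

Recall that □ψ holds at a world iff ψ holds at every accessible world, and ◇ψ holds iff ψ holds at some accessible world.
Let φ = q → □¬◇◇s. Evaluate φ at each world:
  a (successors ∅): φ is true.
  b (successors {a}): φ is true.
  c (successors ∅): φ is true.
For instance, at b:
  At b: q is false, □¬◇◇s is true, so q → □¬◇◇s is true.
    At b: □¬◇◇s requires ¬◇◇s at every successor {a}.
      At a: ¬◇◇s is true.
    So □¬◇◇s is true at b.
Satisfying worlds: {a, b, c}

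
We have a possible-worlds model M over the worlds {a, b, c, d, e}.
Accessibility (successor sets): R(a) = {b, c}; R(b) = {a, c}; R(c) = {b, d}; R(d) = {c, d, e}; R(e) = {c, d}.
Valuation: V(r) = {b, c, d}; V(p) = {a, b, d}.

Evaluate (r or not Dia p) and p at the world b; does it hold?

Recall that Dia ψ holds at a world iff ψ holds at some accessible world.
At b: r or not Dia p is true, p is true, so (r or not Dia p) and p is true.
  At b: r is true, not Dia p is false, so r or not Dia p is true.
    At b: Dia p is true, so not Dia p is false.
      At b: Dia p requires p at some successor in {a, c}.
        p holds at a, so Dia p is true at b.

Yes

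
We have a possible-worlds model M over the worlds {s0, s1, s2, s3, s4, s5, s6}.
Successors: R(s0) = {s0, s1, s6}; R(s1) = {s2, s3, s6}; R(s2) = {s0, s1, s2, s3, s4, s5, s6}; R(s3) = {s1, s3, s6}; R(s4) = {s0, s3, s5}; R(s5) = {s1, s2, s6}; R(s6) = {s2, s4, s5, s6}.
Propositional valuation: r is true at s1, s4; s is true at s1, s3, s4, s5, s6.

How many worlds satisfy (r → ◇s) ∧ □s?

Let φ = (r → ◇s) ∧ □s. Evaluate φ at each world:
  s0 (successors {s0, s1, s6}): φ is false.
  s1 (successors {s2, s3, s6}): φ is false.
  s2 (successors {s0, s1, s2, s3, s4, s5, s6}): φ is false.
  s3 (successors {s1, s3, s6}): φ is true.
  s4 (successors {s0, s3, s5}): φ is false.
  s5 (successors {s1, s2, s6}): φ is false.
  s6 (successors {s2, s4, s5, s6}): φ is false.
For instance, at s4:
  At s4: r → ◇s is true, □s is false, so (r → ◇s) ∧ □s is false.
    At s4: r is true, ◇s is true, so r → ◇s is true.
      At s4: ◇s requires s at some successor in {s0, s3, s5}.
        s holds at s3, so ◇s is true at s4.
    At s4: □s requires s at every successor {s0, s3, s5}.
      s fails at s0, so □s is false at s4.
Satisfying worlds: {s3}

1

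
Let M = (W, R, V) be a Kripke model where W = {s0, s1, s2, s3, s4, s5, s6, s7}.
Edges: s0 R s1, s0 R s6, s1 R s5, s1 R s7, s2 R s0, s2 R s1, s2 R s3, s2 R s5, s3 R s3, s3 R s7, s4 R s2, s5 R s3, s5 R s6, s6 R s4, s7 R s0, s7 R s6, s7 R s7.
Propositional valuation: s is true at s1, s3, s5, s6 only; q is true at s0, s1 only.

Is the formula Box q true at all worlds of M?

Let φ = Box q. Evaluate φ at each world:
  s0 (successors {s1, s6}): φ is false.
  s1 (successors {s5, s7}): φ is false.
  s2 (successors {s0, s1, s3, s5}): φ is false.
  s3 (successors {s3, s7}): φ is false.
  s4 (successors {s2}): φ is false.
  s5 (successors {s3, s6}): φ is false.
  s6 (successors {s4}): φ is false.
  s7 (successors {s0, s6, s7}): φ is false.
Detail at s0 (counterexample):
  At s0: Box q requires q at every successor {s1, s6}.
    q fails at s6, so Box q is false at s0.

No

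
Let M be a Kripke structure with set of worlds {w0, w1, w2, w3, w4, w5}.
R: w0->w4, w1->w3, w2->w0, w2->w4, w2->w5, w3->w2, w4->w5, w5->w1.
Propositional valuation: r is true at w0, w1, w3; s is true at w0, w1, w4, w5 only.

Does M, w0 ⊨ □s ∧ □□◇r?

At w0: □s is true, □□◇r is true, so □s ∧ □□◇r is true.
  At w0: □s requires s at every successor {w4}.
    At w4: s is true.
  So □s is true at w0.
  At w0: □□◇r requires □◇r at every successor {w4}.
      At w4: □◇r requires ◇r at every successor {w5}.
        At w5: ◇r is true.
      So □◇r is true at w4.
  So □□◇r is true at w0.

Yes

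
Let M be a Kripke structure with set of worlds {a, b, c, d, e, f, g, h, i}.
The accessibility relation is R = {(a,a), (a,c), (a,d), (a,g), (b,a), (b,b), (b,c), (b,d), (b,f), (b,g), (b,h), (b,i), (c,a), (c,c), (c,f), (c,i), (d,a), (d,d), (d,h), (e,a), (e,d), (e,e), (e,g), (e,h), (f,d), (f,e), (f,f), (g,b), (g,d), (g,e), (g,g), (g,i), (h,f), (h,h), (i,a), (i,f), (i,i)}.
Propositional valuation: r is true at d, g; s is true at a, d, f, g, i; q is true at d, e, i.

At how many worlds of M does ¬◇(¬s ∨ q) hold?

0

Let φ = ¬◇(¬s ∨ q). Evaluate φ at each world:
  a (successors {a, c, d, g}): φ is false.
  b (successors {a, b, c, d, f, g, h, i}): φ is false.
  c (successors {a, c, f, i}): φ is false.
  d (successors {a, d, h}): φ is false.
  e (successors {a, d, e, g, h}): φ is false.
  f (successors {d, e, f}): φ is false.
  g (successors {b, d, e, g, i}): φ is false.
  h (successors {f, h}): φ is false.
  i (successors {a, f, i}): φ is false.
For instance, at d:
  At d: ◇(¬s ∨ q) is true, so ¬◇(¬s ∨ q) is false.
    At d: ◇(¬s ∨ q) requires ¬s ∨ q at some successor in {a, d, h}.
      ¬s ∨ q holds at d, so ◇(¬s ∨ q) is true at d.
Satisfying worlds: none.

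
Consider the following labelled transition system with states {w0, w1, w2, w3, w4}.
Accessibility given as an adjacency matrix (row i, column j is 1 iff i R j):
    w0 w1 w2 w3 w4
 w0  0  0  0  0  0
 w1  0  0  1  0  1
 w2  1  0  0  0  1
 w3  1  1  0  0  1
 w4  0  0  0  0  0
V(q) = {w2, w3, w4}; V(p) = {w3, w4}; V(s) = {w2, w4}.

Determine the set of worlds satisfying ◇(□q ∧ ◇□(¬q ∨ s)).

Recall that □ψ holds at a world iff ψ holds at every accessible world, and ◇ψ holds iff ψ holds at some accessible world.
Let φ = ◇(□q ∧ ◇□(¬q ∨ s)). Evaluate φ at each world:
  w0 (successors ∅): φ is false.
  w1 (successors {w2, w4}): φ is false.
  w2 (successors {w0, w4}): φ is false.
  w3 (successors {w0, w1, w4}): φ is true.
  w4 (successors ∅): φ is false.
For instance, at w2:
  At w2: ◇(□q ∧ ◇□(¬q ∨ s)) requires □q ∧ ◇□(¬q ∨ s) at some successor in {w0, w4}.
    At w0: □q ∧ ◇□(¬q ∨ s) is false.
    At w4: □q ∧ ◇□(¬q ∨ s) is false.
  So ◇(□q ∧ ◇□(¬q ∨ s)) is false at w2.
Satisfying worlds: {w3}

w3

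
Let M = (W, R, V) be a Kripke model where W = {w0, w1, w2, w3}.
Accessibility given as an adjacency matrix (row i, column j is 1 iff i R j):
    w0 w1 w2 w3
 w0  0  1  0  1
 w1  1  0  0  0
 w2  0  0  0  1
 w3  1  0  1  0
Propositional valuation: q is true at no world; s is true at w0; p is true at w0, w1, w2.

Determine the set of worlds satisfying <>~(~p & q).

w0, w1, w2, w3

Recall that <>ψ holds at a world iff ψ holds at some accessible world.
Let φ = <>~(~p & q). Evaluate φ at each world:
  w0 (successors {w1, w3}): φ is true.
  w1 (successors {w0}): φ is true.
  w2 (successors {w3}): φ is true.
  w3 (successors {w0, w2}): φ is true.
For instance, at w3:
  At w3: <>~(~p & q) requires ~(~p & q) at some successor in {w0, w2}.
    ~(~p & q) holds at w0, so <>~(~p & q) is true at w3.
Satisfying worlds: {w0, w1, w2, w3}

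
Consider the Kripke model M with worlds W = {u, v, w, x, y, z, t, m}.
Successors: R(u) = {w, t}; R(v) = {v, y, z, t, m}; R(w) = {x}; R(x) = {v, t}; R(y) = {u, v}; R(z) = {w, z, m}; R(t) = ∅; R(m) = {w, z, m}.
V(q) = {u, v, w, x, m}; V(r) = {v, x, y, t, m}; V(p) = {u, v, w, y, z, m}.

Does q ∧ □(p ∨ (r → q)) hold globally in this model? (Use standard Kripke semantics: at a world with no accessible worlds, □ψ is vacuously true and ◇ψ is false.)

No

Let φ = q ∧ □(p ∨ (r → q)). Evaluate φ at each world:
  u (successors {w, t}): φ is false.
  v (successors {v, y, z, t, m}): φ is false.
  w (successors {x}): φ is true.
  x (successors {v, t}): φ is false.
  y (successors {u, v}): φ is false.
  z (successors {w, z, m}): φ is false.
  t (successors ∅): φ is false.
  m (successors {w, z, m}): φ is true.
Detail at u (counterexample):
  At u: q is true, □(p ∨ (r → q)) is false, so q ∧ □(p ∨ (r → q)) is false.
    At u: □(p ∨ (r → q)) requires p ∨ (r → q) at every successor {w, t}.
      p ∨ (r → q) fails at t, so □(p ∨ (r → q)) is false at u.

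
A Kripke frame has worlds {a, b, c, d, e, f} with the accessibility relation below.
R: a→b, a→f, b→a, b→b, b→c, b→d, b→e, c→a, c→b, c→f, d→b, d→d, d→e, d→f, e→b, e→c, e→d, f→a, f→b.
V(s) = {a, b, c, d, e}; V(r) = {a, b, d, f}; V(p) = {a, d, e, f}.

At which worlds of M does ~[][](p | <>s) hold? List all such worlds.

Let φ = ~[][](p | <>s). Evaluate φ at each world:
  a (successors {b, f}): φ is false.
  b (successors {a, b, c, d, e}): φ is false.
  c (successors {a, b, f}): φ is false.
  d (successors {b, d, e, f}): φ is false.
  e (successors {b, c, d}): φ is false.
  f (successors {a, b}): φ is false.
For instance, at a:
  At a: [][](p | <>s) is true, so ~[][](p | <>s) is false.
    At a: [][](p | <>s) requires [](p | <>s) at every successor {b, f}.
      At b: [](p | <>s) is true.
      At f: [](p | <>s) is true.
    So [][](p | <>s) is true at a.
Satisfying worlds: none.

none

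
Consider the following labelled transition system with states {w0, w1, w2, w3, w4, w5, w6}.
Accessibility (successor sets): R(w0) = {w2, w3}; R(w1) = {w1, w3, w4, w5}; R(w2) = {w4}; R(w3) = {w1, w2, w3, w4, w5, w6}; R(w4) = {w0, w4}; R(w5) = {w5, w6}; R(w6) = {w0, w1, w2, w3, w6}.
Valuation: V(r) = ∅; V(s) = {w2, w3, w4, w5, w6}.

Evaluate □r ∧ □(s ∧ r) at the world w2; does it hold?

Recall that □ψ holds at a world iff ψ holds at every accessible world, and ◇ψ holds iff ψ holds at some accessible world.
At w2: □r is false, □(s ∧ r) is false, so □r ∧ □(s ∧ r) is false.
  At w2: □r requires r at every successor {w4}.
    r fails at w4, so □r is false at w2.
  At w2: □(s ∧ r) requires s ∧ r at every successor {w4}.
    s ∧ r fails at w4, so □(s ∧ r) is false at w2.

No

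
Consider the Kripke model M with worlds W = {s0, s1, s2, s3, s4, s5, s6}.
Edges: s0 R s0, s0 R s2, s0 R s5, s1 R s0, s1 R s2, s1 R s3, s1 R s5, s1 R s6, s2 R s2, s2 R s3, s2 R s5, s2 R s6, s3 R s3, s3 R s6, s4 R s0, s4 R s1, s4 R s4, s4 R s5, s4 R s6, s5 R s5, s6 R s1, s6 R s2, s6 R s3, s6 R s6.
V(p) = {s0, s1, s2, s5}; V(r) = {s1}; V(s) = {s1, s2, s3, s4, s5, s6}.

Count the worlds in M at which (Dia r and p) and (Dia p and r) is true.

Recall that Dia ψ holds at a world iff ψ holds at some accessible world.
Let φ = (Dia r and p) and (Dia p and r). Evaluate φ at each world:
  s0 (successors {s0, s2, s5}): φ is false.
  s1 (successors {s0, s2, s3, s5, s6}): φ is false.
  s2 (successors {s2, s3, s5, s6}): φ is false.
  s3 (successors {s3, s6}): φ is false.
  s4 (successors {s0, s1, s4, s5, s6}): φ is false.
  s5 (successors {s5}): φ is false.
  s6 (successors {s1, s2, s3, s6}): φ is false.
For instance, at s6:
  At s6: Dia r and p is false, Dia p and r is false, so (Dia r and p) and (Dia p and r) is false.
    At s6: Dia r is true, p is false, so Dia r and p is false.
      At s6: Dia r requires r at some successor in {s1, s2, s3, s6}.
        r holds at s1, so Dia r is true at s6.
    At s6: Dia p is true, r is false, so Dia p and r is false.
      At s6: Dia p requires p at some successor in {s1, s2, s3, s6}.
        p holds at s1, so Dia p is true at s6.
Satisfying worlds: none.

0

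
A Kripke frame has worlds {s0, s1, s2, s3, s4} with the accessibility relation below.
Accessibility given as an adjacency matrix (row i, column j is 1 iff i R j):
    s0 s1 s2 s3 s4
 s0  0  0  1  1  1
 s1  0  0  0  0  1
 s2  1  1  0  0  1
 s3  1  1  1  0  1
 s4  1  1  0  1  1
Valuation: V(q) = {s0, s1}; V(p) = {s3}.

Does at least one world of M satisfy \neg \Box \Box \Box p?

Yes

Let φ = \neg \Box \Box \Box p. Evaluate φ at each world:
  s0 (successors {s2, s3, s4}): φ is true.
  s1 (successors {s4}): φ is true.
  s2 (successors {s0, s1, s4}): φ is true.
  s3 (successors {s0, s1, s2, s4}): φ is true.
  s4 (successors {s0, s1, s3, s4}): φ is true.
Detail at s0 (witness):
  At s0: \Box \Box \Box p is false, so \neg \Box \Box \Box p is true.
    At s0: \Box \Box \Box p requires \Box \Box p at every successor {s2, s3, s4}.
      \Box \Box p fails at s2, so \Box \Box \Box p is false at s0.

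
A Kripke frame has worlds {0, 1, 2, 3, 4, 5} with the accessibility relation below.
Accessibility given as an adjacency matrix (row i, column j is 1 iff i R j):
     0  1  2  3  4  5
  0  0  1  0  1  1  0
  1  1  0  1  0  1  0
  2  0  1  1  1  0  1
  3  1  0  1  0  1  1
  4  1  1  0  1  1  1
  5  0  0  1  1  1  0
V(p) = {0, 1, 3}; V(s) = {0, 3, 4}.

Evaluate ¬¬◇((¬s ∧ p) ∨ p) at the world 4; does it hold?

At 4: ¬◇((¬s ∧ p) ∨ p) is false, so ¬¬◇((¬s ∧ p) ∨ p) is true.
  At 4: ◇((¬s ∧ p) ∨ p) is true, so ¬◇((¬s ∧ p) ∨ p) is false.
    At 4: ◇((¬s ∧ p) ∨ p) requires (¬s ∧ p) ∨ p at some successor in {0, 1, 3, 4, 5}.
      (¬s ∧ p) ∨ p holds at 0, so ◇((¬s ∧ p) ∨ p) is true at 4.

Yes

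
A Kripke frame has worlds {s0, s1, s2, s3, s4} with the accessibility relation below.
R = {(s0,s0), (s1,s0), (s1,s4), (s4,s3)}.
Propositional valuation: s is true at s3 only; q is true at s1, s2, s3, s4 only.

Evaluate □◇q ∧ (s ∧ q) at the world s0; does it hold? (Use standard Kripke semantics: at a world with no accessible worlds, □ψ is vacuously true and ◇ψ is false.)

At s0: □◇q is false, s ∧ q is false, so □◇q ∧ (s ∧ q) is false.
  At s0: □◇q requires ◇q at every successor {s0}.
    ◇q fails at s0, so □◇q is false at s0.
      At s0: ◇q requires q at some successor in {s0}.
        At s0: q is false.
      So ◇q is false at s0.

No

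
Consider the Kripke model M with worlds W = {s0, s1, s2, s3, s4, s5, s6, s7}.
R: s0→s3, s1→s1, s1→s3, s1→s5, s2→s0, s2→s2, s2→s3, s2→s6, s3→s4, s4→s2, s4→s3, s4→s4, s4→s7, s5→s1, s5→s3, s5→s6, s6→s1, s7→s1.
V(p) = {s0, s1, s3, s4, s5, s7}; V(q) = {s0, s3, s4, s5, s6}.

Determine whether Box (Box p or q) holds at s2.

Recall that Box ψ holds at a world iff ψ holds at every accessible world, and Dia ψ holds iff ψ holds at some accessible world.
At s2: Box (Box p or q) requires Box p or q at every successor {s0, s2, s3, s6}.
  Box p or q fails at s2, so Box (Box p or q) is false at s2.
    At s2: Box p is false, q is false, so Box p or q is false.
      At s2: Box p requires p at every successor {s0, s2, s3, s6}.
        p fails at s2, so Box p is false at s2.

No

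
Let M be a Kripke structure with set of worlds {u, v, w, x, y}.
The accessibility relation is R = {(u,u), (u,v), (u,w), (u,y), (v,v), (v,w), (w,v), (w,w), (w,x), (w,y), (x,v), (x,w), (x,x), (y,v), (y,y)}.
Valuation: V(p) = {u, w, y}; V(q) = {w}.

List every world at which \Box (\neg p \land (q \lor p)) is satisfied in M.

Let φ = \Box (\neg p \land (q \lor p)). Evaluate φ at each world:
  u (successors {u, v, w, y}): φ is false.
  v (successors {v, w}): φ is false.
  w (successors {v, w, x, y}): φ is false.
  x (successors {v, w, x}): φ is false.
  y (successors {v, y}): φ is false.
For instance, at y:
  At y: \Box (\neg p \land (q \lor p)) requires \neg p \land (q \lor p) at every successor {v, y}.
    \neg p \land (q \lor p) fails at v, so \Box (\neg p \land (q \lor p)) is false at y.
Satisfying worlds: none.

none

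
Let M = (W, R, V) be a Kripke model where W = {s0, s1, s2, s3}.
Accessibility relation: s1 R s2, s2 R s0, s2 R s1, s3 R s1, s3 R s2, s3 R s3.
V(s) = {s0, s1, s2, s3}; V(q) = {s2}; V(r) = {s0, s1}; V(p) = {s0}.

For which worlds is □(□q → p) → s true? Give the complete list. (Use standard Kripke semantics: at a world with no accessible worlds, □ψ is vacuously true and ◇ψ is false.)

Let φ = □(□q → p) → s. Evaluate φ at each world:
  s0 (successors ∅): φ is true.
  s1 (successors {s2}): φ is true.
  s2 (successors {s0, s1}): φ is true.
  s3 (successors {s1, s2, s3}): φ is true.
For instance, at s3:
  At s3: □(□q → p) is false, s is true, so □(□q → p) → s is true.
    At s3: □(□q → p) requires □q → p at every successor {s1, s2, s3}.
      □q → p fails at s1, so □(□q → p) is false at s3.
Satisfying worlds: {s0, s1, s2, s3}

s0, s1, s2, s3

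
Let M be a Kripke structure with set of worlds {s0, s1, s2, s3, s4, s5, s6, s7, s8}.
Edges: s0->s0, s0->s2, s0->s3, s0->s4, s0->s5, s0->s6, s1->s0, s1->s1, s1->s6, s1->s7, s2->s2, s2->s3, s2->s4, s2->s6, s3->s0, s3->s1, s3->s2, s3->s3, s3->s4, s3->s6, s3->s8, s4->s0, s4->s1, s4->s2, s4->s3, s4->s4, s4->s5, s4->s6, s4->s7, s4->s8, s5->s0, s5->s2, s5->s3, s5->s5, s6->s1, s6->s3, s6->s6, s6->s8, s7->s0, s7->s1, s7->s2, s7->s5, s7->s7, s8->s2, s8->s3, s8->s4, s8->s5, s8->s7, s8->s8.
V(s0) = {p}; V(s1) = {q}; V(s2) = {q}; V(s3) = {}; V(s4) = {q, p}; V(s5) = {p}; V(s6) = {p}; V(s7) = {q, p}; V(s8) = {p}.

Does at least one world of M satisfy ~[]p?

Yes

Recall that []ψ holds at a world iff ψ holds at every accessible world, and <>ψ holds iff ψ holds at some accessible world.
Let φ = ~[]p. Evaluate φ at each world:
  s0 (successors {s0, s2, s3, s4, s5, s6}): φ is true.
  s1 (successors {s0, s1, s6, s7}): φ is true.
  s2 (successors {s2, s3, s4, s6}): φ is true.
  s3 (successors {s0, s1, s2, s3, s4, s6, s8}): φ is true.
  s4 (successors {s0, s1, s2, s3, s4, s5, s6, s7, s8}): φ is true.
  s5 (successors {s0, s2, s3, s5}): φ is true.
  s6 (successors {s1, s3, s6, s8}): φ is true.
  s7 (successors {s0, s1, s2, s5, s7}): φ is true.
  s8 (successors {s2, s3, s4, s5, s7, s8}): φ is true.
Detail at s0 (witness):
  At s0: []p is false, so ~[]p is true.
    At s0: []p requires p at every successor {s0, s2, s3, s4, s5, s6}.
      p fails at s2, so []p is false at s0.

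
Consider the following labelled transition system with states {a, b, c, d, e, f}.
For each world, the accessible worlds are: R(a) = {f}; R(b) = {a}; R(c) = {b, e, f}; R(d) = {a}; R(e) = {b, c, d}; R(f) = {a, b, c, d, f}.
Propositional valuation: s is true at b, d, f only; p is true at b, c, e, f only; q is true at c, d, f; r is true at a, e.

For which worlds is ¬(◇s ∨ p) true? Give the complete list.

d

Let φ = ¬(◇s ∨ p). Evaluate φ at each world:
  a (successors {f}): φ is false.
  b (successors {a}): φ is false.
  c (successors {b, e, f}): φ is false.
  d (successors {a}): φ is true.
  e (successors {b, c, d}): φ is false.
  f (successors {a, b, c, d, f}): φ is false.
For instance, at a:
  At a: ◇s ∨ p is true, so ¬(◇s ∨ p) is false.
    At a: ◇s is true, p is false, so ◇s ∨ p is true.
      At a: ◇s requires s at some successor in {f}.
        s holds at f, so ◇s is true at a.
Satisfying worlds: {d}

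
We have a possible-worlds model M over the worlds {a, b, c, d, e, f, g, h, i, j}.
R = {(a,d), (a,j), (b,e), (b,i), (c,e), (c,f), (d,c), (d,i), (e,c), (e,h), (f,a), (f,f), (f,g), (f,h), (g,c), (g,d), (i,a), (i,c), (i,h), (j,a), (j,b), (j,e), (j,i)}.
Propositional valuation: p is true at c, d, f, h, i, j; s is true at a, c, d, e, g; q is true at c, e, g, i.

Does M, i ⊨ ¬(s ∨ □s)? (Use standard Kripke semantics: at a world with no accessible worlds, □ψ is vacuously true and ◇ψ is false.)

Recall that □ψ holds at a world iff ψ holds at every accessible world, and ◇ψ holds iff ψ holds at some accessible world.
At i: s ∨ □s is false, so ¬(s ∨ □s) is true.
  At i: s is false, □s is false, so s ∨ □s is false.
    At i: □s requires s at every successor {a, c, h}.
      s fails at h, so □s is false at i.

Yes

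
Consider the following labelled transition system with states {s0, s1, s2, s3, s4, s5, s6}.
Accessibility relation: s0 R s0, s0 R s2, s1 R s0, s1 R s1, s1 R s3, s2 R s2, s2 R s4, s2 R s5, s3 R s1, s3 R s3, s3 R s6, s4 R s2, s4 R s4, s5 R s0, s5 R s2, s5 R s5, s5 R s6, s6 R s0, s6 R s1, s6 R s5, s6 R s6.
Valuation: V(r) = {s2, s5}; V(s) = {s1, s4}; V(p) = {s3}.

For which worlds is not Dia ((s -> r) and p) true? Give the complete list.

s0, s2, s4, s5, s6

Let φ = not Dia ((s -> r) and p). Evaluate φ at each world:
  s0 (successors {s0, s2}): φ is true.
  s1 (successors {s0, s1, s3}): φ is false.
  s2 (successors {s2, s4, s5}): φ is true.
  s3 (successors {s1, s3, s6}): φ is false.
  s4 (successors {s2, s4}): φ is true.
  s5 (successors {s0, s2, s5, s6}): φ is true.
  s6 (successors {s0, s1, s5, s6}): φ is true.
For instance, at s2:
  At s2: Dia ((s -> r) and p) is false, so not Dia ((s -> r) and p) is true.
    At s2: Dia ((s -> r) and p) requires (s -> r) and p at some successor in {s2, s4, s5}.
      At s2: (s -> r) and p is false.
      At s4: (s -> r) and p is false.
      At s5: (s -> r) and p is false.
    So Dia ((s -> r) and p) is false at s2.
Satisfying worlds: {s0, s2, s4, s5, s6}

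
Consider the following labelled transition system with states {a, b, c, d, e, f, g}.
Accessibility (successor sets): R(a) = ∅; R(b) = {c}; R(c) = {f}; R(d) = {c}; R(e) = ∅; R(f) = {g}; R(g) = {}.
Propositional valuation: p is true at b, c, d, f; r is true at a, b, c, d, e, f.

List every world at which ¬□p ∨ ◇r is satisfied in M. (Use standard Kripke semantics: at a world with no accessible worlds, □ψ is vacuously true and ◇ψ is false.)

b, c, d, f

Let φ = ¬□p ∨ ◇r. Evaluate φ at each world:
  a (successors ∅): φ is false.
  b (successors {c}): φ is true.
  c (successors {f}): φ is true.
  d (successors {c}): φ is true.
  e (successors ∅): φ is false.
  f (successors {g}): φ is true.
  g (successors ∅): φ is false.
For instance, at d:
  At d: ¬□p is false, ◇r is true, so ¬□p ∨ ◇r is true.
    At d: □p is true, so ¬□p is false.
      At d: □p requires p at every successor {c}.
        At c: p is true.
      So □p is true at d.
    At d: ◇r requires r at some successor in {c}.
      r holds at c, so ◇r is true at d.
Satisfying worlds: {b, c, d, f}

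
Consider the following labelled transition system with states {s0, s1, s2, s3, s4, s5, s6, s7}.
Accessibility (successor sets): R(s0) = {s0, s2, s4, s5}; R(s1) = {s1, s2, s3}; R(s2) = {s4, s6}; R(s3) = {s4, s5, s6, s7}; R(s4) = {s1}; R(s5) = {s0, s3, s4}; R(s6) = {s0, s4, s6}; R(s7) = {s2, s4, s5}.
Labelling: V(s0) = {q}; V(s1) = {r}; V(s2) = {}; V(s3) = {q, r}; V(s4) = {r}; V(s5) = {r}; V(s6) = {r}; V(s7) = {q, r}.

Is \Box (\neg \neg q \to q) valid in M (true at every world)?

Let φ = \Box (\neg \neg q \to q). Evaluate φ at each world:
  s0 (successors {s0, s2, s4, s5}): φ is true.
  s1 (successors {s1, s2, s3}): φ is true.
  s2 (successors {s4, s6}): φ is true.
  s3 (successors {s4, s5, s6, s7}): φ is true.
  s4 (successors {s1}): φ is true.
  s5 (successors {s0, s3, s4}): φ is true.
  s6 (successors {s0, s4, s6}): φ is true.
  s7 (successors {s2, s4, s5}): φ is true.
For instance, at s6:
  At s6: \Box (\neg \neg q \to q) requires \neg \neg q \to q at every successor {s0, s4, s6}.
    At s0: \neg \neg q \to q is true.
    At s4: \neg \neg q \to q is true.
    At s6: \neg \neg q \to q is true.
  So \Box (\neg \neg q \to q) is true at s6.

Yes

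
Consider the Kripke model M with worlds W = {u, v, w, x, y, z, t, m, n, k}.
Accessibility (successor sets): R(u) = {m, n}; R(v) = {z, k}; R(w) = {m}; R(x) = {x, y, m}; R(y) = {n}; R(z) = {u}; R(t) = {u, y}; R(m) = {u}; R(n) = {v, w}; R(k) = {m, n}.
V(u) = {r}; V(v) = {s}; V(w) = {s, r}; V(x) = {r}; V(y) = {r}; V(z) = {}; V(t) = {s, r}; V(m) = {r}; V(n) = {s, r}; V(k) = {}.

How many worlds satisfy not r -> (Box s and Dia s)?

7

Recall that Box ψ holds at a world iff ψ holds at every accessible world, and Dia ψ holds iff ψ holds at some accessible world.
Let φ = not r -> (Box s and Dia s). Evaluate φ at each world:
  u (successors {m, n}): φ is true.
  v (successors {z, k}): φ is false.
  w (successors {m}): φ is true.
  x (successors {x, y, m}): φ is true.
  y (successors {n}): φ is true.
  z (successors {u}): φ is false.
  t (successors {u, y}): φ is true.
  m (successors {u}): φ is true.
  n (successors {v, w}): φ is true.
  k (successors {m, n}): φ is false.
For instance, at t:
  At t: not r is false, Box s and Dia s is false, so not r -> (Box s and Dia s) is true.
    At t: Box s is false, Dia s is false, so Box s and Dia s is false.
      At t: Box s requires s at every successor {u, y}.
        s fails at u, so Box s is false at t.
      At t: Dia s requires s at some successor in {u, y}.
        At u: s is false.
        At y: s is false.
      So Dia s is false at t.
Satisfying worlds: {u, w, x, y, t, m, n}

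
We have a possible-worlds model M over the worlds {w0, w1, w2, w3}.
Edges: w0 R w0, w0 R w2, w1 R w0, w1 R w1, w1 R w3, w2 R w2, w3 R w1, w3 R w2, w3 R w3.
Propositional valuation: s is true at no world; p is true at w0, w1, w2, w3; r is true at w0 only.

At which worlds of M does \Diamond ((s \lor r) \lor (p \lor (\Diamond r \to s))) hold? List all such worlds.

Recall that \Diamond ψ holds at a world iff ψ holds at some accessible world.
Let φ = \Diamond ((s \lor r) \lor (p \lor (\Diamond r \to s))). Evaluate φ at each world:
  w0 (successors {w0, w2}): φ is true.
  w1 (successors {w0, w1, w3}): φ is true.
  w2 (successors {w2}): φ is true.
  w3 (successors {w1, w2, w3}): φ is true.
For instance, at w2:
  At w2: \Diamond ((s \lor r) \lor (p \lor (\Diamond r \to s))) requires (s \lor r) \lor (p \lor (\Diamond r \to s)) at some successor in {w2}.
    (s \lor r) \lor (p \lor (\Diamond r \to s)) holds at w2, so \Diamond ((s \lor r) \lor (p \lor (\Diamond r \to s))) is true at w2.
      At w2: s \lor r is false, p \lor (\Diamond r \to s) is true, so (s \lor r) \lor (p \lor (\Diamond r \to s)) is true.
Satisfying worlds: {w0, w1, w2, w3}

w0, w1, w2, w3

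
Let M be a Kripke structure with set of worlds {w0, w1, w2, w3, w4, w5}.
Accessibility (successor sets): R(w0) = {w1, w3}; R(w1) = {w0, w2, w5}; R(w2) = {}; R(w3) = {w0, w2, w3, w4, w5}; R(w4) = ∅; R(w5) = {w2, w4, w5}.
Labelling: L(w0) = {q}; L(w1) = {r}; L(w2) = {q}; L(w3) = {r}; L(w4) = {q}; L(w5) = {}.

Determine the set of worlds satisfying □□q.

w2, w4

Let φ = □□q. Evaluate φ at each world:
  w0 (successors {w1, w3}): φ is false.
  w1 (successors {w0, w2, w5}): φ is false.
  w2 (successors ∅): φ is true.
  w3 (successors {w0, w2, w3, w4, w5}): φ is false.
  w4 (successors ∅): φ is true.
  w5 (successors {w2, w4, w5}): φ is false.
For instance, at w5:
  At w5: □□q requires □q at every successor {w2, w4, w5}.
    □q fails at w5, so □□q is false at w5.
      At w5: □q requires q at every successor {w2, w4, w5}.
        q fails at w5, so □q is false at w5.
Satisfying worlds: {w2, w4}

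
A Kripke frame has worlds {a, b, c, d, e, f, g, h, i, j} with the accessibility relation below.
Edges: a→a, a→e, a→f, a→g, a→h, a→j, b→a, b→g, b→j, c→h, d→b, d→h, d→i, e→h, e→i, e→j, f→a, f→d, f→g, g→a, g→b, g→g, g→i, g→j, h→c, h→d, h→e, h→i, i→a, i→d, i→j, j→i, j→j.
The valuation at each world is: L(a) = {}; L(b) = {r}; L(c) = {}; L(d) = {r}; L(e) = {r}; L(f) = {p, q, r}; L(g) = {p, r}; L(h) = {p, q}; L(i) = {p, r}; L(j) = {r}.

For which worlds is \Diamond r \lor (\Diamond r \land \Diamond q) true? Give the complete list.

Recall that \Diamond ψ holds at a world iff ψ holds at some accessible world.
Let φ = \Diamond r \lor (\Diamond r \land \Diamond q). Evaluate φ at each world:
  a (successors {a, e, f, g, h, j}): φ is true.
  b (successors {a, g, j}): φ is true.
  c (successors {h}): φ is false.
  d (successors {b, h, i}): φ is true.
  e (successors {h, i, j}): φ is true.
  f (successors {a, d, g}): φ is true.
  g (successors {a, b, g, i, j}): φ is true.
  h (successors {c, d, e, i}): φ is true.
  i (successors {a, d, j}): φ is true.
  j (successors {i, j}): φ is true.
For instance, at j:
  At j: \Diamond r is true, \Diamond r \land \Diamond q is false, so \Diamond r \lor (\Diamond r \land \Diamond q) is true.
    At j: \Diamond r requires r at some successor in {i, j}.
      r holds at i, so \Diamond r is true at j.
    At j: \Diamond r is true, \Diamond q is false, so \Diamond r \land \Diamond q is false.
      At j: \Diamond r requires r at some successor in {i, j}.
        r holds at i, so \Diamond r is true at j.
      At j: \Diamond q requires q at some successor in {i, j}.
        At i: q is false.
        At j: q is false.
      So \Diamond q is false at j.
Satisfying worlds: {a, b, d, e, f, g, h, i, j}

a, b, d, e, f, g, h, i, j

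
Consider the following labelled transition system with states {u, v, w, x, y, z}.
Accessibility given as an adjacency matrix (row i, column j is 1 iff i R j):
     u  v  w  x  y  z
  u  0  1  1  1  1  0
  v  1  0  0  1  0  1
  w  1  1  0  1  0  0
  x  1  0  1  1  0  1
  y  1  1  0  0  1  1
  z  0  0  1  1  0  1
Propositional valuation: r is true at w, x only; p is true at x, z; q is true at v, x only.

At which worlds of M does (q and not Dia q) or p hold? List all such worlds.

Recall that Dia ψ holds at a world iff ψ holds at some accessible world.
Let φ = (q and not Dia q) or p. Evaluate φ at each world:
  u (successors {v, w, x, y}): φ is false.
  v (successors {u, x, z}): φ is false.
  w (successors {u, v, x}): φ is false.
  x (successors {u, w, x, z}): φ is true.
  y (successors {u, v, y, z}): φ is false.
  z (successors {w, x, z}): φ is true.
For instance, at x:
  At x: q and not Dia q is false, p is true, so (q and not Dia q) or p is true.
    At x: q is true, not Dia q is false, so q and not Dia q is false.
      At x: Dia q is true, so not Dia q is false.
Satisfying worlds: {x, z}

x, z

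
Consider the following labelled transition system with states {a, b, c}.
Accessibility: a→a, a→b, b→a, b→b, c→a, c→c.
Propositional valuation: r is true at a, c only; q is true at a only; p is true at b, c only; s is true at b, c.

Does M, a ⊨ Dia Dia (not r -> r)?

Yes

Recall that Dia ψ holds at a world iff ψ holds at some accessible world.
At a: Dia Dia (not r -> r) requires Dia (not r -> r) at some successor in {a, b}.
  Dia (not r -> r) holds at a, so Dia Dia (not r -> r) is true at a.
    At a: Dia (not r -> r) requires not r -> r at some successor in {a, b}.
      not r -> r holds at a, so Dia (not r -> r) is true at a.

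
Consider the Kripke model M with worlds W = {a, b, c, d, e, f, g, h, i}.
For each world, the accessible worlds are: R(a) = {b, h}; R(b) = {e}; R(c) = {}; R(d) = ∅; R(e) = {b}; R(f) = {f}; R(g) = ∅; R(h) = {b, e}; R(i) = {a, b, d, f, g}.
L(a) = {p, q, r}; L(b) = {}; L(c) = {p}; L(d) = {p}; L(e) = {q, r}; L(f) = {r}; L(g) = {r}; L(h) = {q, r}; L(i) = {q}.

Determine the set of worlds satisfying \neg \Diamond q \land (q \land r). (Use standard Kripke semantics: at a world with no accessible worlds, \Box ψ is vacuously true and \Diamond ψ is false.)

e

Let φ = \neg \Diamond q \land (q \land r). Evaluate φ at each world:
  a (successors {b, h}): φ is false.
  b (successors {e}): φ is false.
  c (successors ∅): φ is false.
  d (successors ∅): φ is false.
  e (successors {b}): φ is true.
  f (successors {f}): φ is false.
  g (successors ∅): φ is false.
  h (successors {b, e}): φ is false.
  i (successors {a, b, d, f, g}): φ is false.
For instance, at i:
  At i: \neg \Diamond q is false, q \land r is false, so \neg \Diamond q \land (q \land r) is false.
    At i: \Diamond q is true, so \neg \Diamond q is false.
      At i: \Diamond q requires q at some successor in {a, b, d, f, g}.
        q holds at a, so \Diamond q is true at i.
Satisfying worlds: {e}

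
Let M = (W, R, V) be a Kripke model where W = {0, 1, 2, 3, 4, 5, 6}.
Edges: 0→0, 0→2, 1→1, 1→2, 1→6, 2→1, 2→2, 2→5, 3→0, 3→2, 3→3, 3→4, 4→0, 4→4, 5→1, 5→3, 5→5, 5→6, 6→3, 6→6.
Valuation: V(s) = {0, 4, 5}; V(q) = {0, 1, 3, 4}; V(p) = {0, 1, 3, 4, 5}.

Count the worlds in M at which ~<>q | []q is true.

1

Recall that []ψ holds at a world iff ψ holds at every accessible world, and <>ψ holds iff ψ holds at some accessible world.
Let φ = ~<>q | []q. Evaluate φ at each world:
  0 (successors {0, 2}): φ is false.
  1 (successors {1, 2, 6}): φ is false.
  2 (successors {1, 2, 5}): φ is false.
  3 (successors {0, 2, 3, 4}): φ is false.
  4 (successors {0, 4}): φ is true.
  5 (successors {1, 3, 5, 6}): φ is false.
  6 (successors {3, 6}): φ is false.
For instance, at 5:
  At 5: ~<>q is false, []q is false, so ~<>q | []q is false.
    At 5: <>q is true, so ~<>q is false.
      At 5: <>q requires q at some successor in {1, 3, 5, 6}.
        q holds at 1, so <>q is true at 5.
    At 5: []q requires q at every successor {1, 3, 5, 6}.
      q fails at 5, so []q is false at 5.
Satisfying worlds: {4}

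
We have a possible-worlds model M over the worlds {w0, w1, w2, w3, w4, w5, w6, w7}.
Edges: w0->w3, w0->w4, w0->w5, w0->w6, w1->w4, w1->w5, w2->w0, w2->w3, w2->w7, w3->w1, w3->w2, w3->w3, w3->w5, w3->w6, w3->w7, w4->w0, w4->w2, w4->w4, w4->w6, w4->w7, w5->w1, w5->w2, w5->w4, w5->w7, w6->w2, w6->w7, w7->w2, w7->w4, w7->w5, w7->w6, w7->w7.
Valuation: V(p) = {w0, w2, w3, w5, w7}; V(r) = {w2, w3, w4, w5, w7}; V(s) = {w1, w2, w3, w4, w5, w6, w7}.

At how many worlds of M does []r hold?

Recall that []ψ holds at a world iff ψ holds at every accessible world, and <>ψ holds iff ψ holds at some accessible world.
Let φ = []r. Evaluate φ at each world:
  w0 (successors {w3, w4, w5, w6}): φ is false.
  w1 (successors {w4, w5}): φ is true.
  w2 (successors {w0, w3, w7}): φ is false.
  w3 (successors {w1, w2, w3, w5, w6, w7}): φ is false.
  w4 (successors {w0, w2, w4, w6, w7}): φ is false.
  w5 (successors {w1, w2, w4, w7}): φ is false.
  w6 (successors {w2, w7}): φ is true.
  w7 (successors {w2, w4, w5, w6, w7}): φ is false.
For instance, at w0:
  At w0: []r requires r at every successor {w3, w4, w5, w6}.
    r fails at w6, so []r is false at w0.
Satisfying worlds: {w1, w6}

2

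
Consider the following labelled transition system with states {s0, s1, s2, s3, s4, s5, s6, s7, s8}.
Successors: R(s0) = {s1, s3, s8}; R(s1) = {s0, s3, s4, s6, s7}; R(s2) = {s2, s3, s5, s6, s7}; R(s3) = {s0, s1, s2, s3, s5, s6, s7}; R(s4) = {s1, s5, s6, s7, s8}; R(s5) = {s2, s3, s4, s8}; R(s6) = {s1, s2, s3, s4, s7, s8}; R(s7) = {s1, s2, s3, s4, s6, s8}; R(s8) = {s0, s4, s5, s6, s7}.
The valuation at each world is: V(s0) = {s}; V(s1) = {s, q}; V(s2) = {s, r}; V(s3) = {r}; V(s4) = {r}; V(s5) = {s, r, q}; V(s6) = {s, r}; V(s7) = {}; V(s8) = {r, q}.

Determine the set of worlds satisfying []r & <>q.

Let φ = []r & <>q. Evaluate φ at each world:
  s0 (successors {s1, s3, s8}): φ is false.
  s1 (successors {s0, s3, s4, s6, s7}): φ is false.
  s2 (successors {s2, s3, s5, s6, s7}): φ is false.
  s3 (successors {s0, s1, s2, s3, s5, s6, s7}): φ is false.
  s4 (successors {s1, s5, s6, s7, s8}): φ is false.
  s5 (successors {s2, s3, s4, s8}): φ is true.
  s6 (successors {s1, s2, s3, s4, s7, s8}): φ is false.
  s7 (successors {s1, s2, s3, s4, s6, s8}): φ is false.
  s8 (successors {s0, s4, s5, s6, s7}): φ is false.
For instance, at s5:
  At s5: []r is true, <>q is true, so []r & <>q is true.
    At s5: []r requires r at every successor {s2, s3, s4, s8}.
      At s2: r is true.
      At s3: r is true.
      At s4: r is true.
      At s8: r is true.
    So []r is true at s5.
    At s5: <>q requires q at some successor in {s2, s3, s4, s8}.
      q holds at s8, so <>q is true at s5.
Satisfying worlds: {s5}

s5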